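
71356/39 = 1829+ 25/39= 1829.64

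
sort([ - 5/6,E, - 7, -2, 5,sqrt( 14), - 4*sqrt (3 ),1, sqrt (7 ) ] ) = [ - 7, - 4 * sqrt (3), - 2, - 5/6, 1,  sqrt(7 ), E, sqrt(14),5]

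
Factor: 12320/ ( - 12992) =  - 2^(-1 )*5^1 * 11^1 * 29^( - 1) = - 55/58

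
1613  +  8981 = 10594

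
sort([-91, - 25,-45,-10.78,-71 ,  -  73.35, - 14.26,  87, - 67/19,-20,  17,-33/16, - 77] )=[ - 91, - 77,-73.35, - 71, - 45,-25,-20, - 14.26, - 10.78, - 67/19, - 33/16, 17, 87] 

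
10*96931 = 969310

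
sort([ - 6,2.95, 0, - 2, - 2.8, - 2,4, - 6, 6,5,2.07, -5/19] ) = [ - 6 , - 6  , - 2.8,- 2,-2, - 5/19, 0, 2.07,  2.95 , 4 , 5,6 ] 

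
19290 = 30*643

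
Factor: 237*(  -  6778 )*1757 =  - 2822420202 = - 2^1*3^1*7^1*79^1*251^1*3389^1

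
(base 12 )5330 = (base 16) 2394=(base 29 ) ao2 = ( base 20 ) 12F8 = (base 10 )9108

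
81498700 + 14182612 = 95681312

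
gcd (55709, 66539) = 1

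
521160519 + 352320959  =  873481478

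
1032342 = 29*35598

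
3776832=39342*96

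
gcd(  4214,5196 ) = 2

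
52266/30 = 1742 + 1/5=1742.20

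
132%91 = 41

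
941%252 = 185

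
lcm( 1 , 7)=7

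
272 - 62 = 210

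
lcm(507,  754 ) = 29406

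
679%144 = 103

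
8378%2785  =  23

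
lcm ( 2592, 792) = 28512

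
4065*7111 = 28906215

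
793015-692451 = 100564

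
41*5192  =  212872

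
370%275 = 95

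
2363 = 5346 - 2983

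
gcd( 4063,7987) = 1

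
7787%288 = 11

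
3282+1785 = 5067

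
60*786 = 47160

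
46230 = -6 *( - 7705)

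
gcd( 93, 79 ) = 1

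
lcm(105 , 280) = 840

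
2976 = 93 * 32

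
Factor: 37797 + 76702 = 7^1*11^1*1487^1 =114499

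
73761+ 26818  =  100579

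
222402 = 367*606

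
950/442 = 475/221=2.15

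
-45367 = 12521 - 57888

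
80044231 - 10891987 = 69152244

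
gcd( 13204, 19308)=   4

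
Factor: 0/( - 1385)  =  0 = 0^1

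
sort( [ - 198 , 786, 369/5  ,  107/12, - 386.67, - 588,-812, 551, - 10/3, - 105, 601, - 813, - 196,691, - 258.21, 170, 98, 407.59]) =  [ - 813, - 812, - 588, - 386.67, - 258.21, - 198, - 196 , - 105, - 10/3, 107/12, 369/5 , 98, 170,407.59, 551, 601,691, 786 ] 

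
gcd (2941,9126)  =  1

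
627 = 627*1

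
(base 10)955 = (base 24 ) 1fj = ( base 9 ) 1271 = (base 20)27F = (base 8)1673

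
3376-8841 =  - 5465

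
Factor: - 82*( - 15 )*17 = 2^1 * 3^1 * 5^1  *17^1*41^1 = 20910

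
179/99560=179/99560 = 0.00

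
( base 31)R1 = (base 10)838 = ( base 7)2305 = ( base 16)346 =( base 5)11323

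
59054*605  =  35727670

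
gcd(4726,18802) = 34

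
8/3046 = 4/1523  =  0.00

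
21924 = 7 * 3132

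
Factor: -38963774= - 2^1*19481887^1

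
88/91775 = 88/91775 = 0.00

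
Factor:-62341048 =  - 2^3*7^1*11^1*101203^1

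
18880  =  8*2360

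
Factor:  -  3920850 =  - 2^1*3^2 * 5^2*8713^1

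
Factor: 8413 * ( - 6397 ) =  - 53817961 = -47^1*179^1*6397^1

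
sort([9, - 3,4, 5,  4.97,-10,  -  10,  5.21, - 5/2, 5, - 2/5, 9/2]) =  [ - 10, - 10, - 3, - 5/2,-2/5 , 4, 9/2, 4.97,5,  5 , 5.21,9 ] 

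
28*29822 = 835016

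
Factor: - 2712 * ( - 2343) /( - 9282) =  - 1059036/1547= - 2^2*3^1 * 7^(  -  1 )* 11^1 * 13^( - 1) * 17^( - 1 )*71^1*113^1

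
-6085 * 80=-486800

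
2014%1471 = 543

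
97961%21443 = 12189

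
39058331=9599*4069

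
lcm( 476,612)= 4284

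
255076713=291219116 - 36142403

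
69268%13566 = 1438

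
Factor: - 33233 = -167^1*199^1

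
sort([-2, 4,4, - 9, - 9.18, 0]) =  [ - 9.18,-9, - 2,  0 , 4, 4 ]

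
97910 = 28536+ 69374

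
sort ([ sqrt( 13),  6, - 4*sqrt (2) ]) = [ - 4*sqrt( 2),  sqrt(13), 6]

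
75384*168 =12664512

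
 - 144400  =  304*( - 475) 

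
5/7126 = 5/7126=0.00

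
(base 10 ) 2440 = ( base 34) 23Q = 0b100110001000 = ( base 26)3FM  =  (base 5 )34230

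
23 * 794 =18262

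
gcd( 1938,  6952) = 2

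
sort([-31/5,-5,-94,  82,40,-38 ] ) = [-94,-38, - 31/5, - 5,40, 82 ] 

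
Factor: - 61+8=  - 53 = -53^1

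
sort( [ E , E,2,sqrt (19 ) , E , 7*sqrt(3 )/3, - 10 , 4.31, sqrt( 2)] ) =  [  -  10,sqrt( 2) , 2,E , E, E,7 * sqrt( 3)/3,4.31,sqrt( 19)]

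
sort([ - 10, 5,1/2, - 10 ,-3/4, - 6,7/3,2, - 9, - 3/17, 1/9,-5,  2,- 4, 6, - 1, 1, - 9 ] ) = [-10, - 10, - 9, - 9, - 6, - 5, -4, - 1 , - 3/4, - 3/17, 1/9,1/2,  1, 2, 2, 7/3, 5, 6 ]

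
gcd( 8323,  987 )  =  7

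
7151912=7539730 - 387818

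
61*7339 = 447679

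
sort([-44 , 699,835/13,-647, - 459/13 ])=[-647,-44, - 459/13, 835/13, 699]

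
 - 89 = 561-650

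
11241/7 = 11241/7 = 1605.86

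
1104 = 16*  69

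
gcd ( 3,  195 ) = 3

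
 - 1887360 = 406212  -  2293572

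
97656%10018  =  7494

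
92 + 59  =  151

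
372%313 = 59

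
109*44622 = 4863798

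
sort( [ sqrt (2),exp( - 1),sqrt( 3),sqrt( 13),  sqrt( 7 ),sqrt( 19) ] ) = [ exp(-1 ), sqrt( 2),sqrt( 3),sqrt( 7),sqrt (13),sqrt( 19)]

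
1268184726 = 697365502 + 570819224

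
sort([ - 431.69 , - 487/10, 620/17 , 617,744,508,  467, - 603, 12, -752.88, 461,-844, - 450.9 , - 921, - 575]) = [ - 921,-844, - 752.88, - 603 , - 575,-450.9  ,  -  431.69, - 487/10, 12,620/17,  461,467 , 508 , 617 , 744 ] 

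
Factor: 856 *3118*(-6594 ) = - 17599438752 = - 2^5  *3^1  *7^1*107^1*157^1  *1559^1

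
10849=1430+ 9419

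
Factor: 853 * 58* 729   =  36066546 = 2^1*3^6 * 29^1*853^1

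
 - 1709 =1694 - 3403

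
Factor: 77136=2^4 * 3^1*1607^1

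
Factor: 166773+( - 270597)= - 103824 = - 2^4*3^2*7^1*103^1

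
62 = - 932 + 994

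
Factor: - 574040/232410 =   -  2^2*3^( - 1 )*61^(  -  1)  *  113^1 = -452/183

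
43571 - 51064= - 7493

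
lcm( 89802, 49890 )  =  449010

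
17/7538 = 17/7538 = 0.00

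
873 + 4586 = 5459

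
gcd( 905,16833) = 181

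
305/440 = 61/88  =  0.69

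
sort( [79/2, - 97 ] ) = [-97, 79/2]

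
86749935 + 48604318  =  135354253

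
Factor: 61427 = 19^1*53^1 * 61^1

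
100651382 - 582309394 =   -  481658012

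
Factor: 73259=73259^1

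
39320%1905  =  1220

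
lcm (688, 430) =3440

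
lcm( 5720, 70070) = 280280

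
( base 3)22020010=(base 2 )1011101101101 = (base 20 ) ejh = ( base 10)5997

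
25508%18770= 6738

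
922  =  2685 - 1763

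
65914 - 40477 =25437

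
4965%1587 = 204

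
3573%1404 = 765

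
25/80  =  5/16  =  0.31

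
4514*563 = 2541382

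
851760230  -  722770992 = 128989238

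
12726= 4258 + 8468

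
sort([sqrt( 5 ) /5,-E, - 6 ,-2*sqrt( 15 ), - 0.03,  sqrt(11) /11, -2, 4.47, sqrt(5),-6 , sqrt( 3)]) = [ - 2*sqrt(15), - 6, - 6 , - E,-2,-0.03,sqrt( 11) /11,sqrt(5)/5, sqrt(3), sqrt(5), 4.47]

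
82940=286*290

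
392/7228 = 98/1807  =  0.05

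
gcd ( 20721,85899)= 3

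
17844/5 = 3568 + 4/5 =3568.80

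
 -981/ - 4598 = 981/4598 = 0.21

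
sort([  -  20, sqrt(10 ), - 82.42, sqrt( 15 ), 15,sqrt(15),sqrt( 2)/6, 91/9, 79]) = [- 82.42, - 20,sqrt(2 ) /6, sqrt( 10), sqrt(15),sqrt(15),91/9, 15,79]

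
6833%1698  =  41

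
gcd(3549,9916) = 1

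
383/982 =383/982 = 0.39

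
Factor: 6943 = 53^1*131^1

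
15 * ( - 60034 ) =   -  900510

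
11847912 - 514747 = 11333165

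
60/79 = 60/79 = 0.76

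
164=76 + 88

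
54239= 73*743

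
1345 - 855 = 490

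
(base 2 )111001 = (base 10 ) 57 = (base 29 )1S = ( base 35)1M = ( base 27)23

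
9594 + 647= 10241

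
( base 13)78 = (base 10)99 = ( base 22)4b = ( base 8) 143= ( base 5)344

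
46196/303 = 46196/303 = 152.46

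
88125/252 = 29375/84 = 349.70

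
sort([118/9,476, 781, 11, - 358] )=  [ - 358,11 , 118/9  ,  476, 781]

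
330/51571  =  330/51571= 0.01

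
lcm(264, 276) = 6072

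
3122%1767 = 1355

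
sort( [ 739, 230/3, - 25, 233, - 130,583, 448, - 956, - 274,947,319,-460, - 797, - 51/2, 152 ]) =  [ - 956,  -  797, - 460, - 274, - 130,-51/2, - 25, 230/3,152,233 , 319 , 448,583,739, 947 ]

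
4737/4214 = 4737/4214 =1.12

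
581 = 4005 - 3424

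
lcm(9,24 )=72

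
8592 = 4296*2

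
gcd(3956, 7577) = 1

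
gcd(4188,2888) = 4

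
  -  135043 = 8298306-8433349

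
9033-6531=2502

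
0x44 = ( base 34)20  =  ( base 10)68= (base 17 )40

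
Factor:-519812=-2^2*129953^1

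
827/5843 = 827/5843 = 0.14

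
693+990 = 1683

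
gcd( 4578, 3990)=42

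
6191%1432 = 463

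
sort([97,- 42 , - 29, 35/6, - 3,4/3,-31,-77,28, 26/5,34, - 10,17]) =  [-77, - 42,-31,- 29,  -  10,  -  3,  4/3,26/5, 35/6,  17, 28,34,97]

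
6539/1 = 6539 = 6539.00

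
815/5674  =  815/5674 = 0.14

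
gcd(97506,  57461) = 1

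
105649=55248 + 50401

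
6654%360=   174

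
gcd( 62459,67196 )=1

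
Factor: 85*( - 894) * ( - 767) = 2^1 *3^1*5^1*13^1*17^1*59^1*149^1 = 58284330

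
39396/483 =1876/23 = 81.57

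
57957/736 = 57957/736 = 78.75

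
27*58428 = 1577556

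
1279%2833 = 1279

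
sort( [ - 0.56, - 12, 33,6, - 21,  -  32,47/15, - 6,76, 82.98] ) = [ - 32,- 21, - 12,  -  6,-0.56, 47/15, 6, 33, 76, 82.98 ] 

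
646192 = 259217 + 386975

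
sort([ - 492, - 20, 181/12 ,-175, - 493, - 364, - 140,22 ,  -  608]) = [ - 608, - 493, - 492, - 364, - 175, - 140, - 20, 181/12,22]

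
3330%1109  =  3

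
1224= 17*72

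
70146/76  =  35073/38 = 922.97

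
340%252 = 88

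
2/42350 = 1/21175 = 0.00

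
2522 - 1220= 1302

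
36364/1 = 36364  =  36364.00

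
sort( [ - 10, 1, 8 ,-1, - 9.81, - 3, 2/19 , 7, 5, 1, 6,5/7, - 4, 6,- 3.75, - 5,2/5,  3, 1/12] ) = [-10,  -  9.81, - 5 , - 4, - 3.75, - 3, -1,1/12,2/19 , 2/5, 5/7, 1, 1, 3,  5,  6,6, 7, 8]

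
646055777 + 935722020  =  1581777797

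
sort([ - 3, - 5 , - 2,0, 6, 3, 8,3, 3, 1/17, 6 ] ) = [ - 5, - 3, - 2, 0,1/17, 3,3,  3,6, 6, 8 ] 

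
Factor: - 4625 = -5^3 *37^1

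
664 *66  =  43824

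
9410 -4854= 4556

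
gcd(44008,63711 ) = 1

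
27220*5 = 136100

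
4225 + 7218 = 11443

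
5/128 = 5/128   =  0.04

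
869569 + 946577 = 1816146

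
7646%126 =86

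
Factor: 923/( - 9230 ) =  - 2^( - 1 ) * 5^( - 1) = - 1/10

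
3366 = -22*(-153 ) 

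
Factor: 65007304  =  2^3*41^1  *198193^1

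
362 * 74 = 26788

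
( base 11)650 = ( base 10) 781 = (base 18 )277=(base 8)1415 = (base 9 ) 1057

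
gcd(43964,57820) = 4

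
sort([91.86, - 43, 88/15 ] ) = [- 43, 88/15,91.86 ]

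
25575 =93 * 275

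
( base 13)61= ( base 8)117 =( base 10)79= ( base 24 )37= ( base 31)2H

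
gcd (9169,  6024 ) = 1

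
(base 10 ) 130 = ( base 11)109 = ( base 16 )82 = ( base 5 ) 1010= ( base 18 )74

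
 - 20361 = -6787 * 3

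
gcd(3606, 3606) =3606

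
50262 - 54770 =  - 4508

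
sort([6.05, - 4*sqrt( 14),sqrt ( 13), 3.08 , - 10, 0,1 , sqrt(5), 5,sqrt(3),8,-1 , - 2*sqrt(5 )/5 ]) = [-4*sqrt(14), - 10,-1 , - 2*sqrt (5)/5 , 0,1, sqrt (3), sqrt(5 ),  3.08, sqrt(13 ), 5 , 6.05, 8 ] 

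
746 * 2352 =1754592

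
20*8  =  160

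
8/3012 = 2/753 = 0.00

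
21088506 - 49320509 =-28232003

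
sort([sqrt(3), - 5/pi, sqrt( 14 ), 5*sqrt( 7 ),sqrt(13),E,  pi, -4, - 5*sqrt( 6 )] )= [- 5*sqrt( 6), - 4, - 5/pi,sqrt( 3), E, pi,sqrt( 13), sqrt( 14),5*sqrt ( 7)]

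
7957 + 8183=16140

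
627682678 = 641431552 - 13748874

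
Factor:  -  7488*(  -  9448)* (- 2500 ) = - 176866560000= - 2^11 *3^2*5^4 * 13^1*1181^1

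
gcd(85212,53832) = 12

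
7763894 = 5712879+2051015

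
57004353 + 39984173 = 96988526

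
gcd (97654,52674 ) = 2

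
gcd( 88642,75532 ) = 46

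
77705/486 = 159 + 431/486= 159.89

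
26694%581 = 549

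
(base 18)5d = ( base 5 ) 403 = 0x67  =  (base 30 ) 3D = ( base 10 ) 103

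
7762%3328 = 1106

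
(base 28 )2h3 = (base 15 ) 917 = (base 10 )2047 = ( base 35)1nh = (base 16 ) 7FF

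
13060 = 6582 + 6478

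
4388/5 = 877 + 3/5= 877.60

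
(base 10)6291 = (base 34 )5F1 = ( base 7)24225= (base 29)7dr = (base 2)1100010010011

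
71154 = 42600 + 28554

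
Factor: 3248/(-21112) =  - 2/13 = -2^1*13^( - 1)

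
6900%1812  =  1464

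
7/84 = 1/12= 0.08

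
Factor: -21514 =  - 2^1*31^1*347^1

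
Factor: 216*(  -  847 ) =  - 2^3*3^3*7^1  *11^2 = - 182952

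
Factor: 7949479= 109^1  *  72931^1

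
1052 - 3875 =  - 2823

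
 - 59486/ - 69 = 59486/69 = 862.12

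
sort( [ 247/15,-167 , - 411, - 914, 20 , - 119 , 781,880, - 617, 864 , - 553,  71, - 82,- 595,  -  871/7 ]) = [- 914 ,-617,-595, - 553 , - 411, - 167, - 871/7, - 119, - 82 , 247/15,20,71, 781, 864, 880 ]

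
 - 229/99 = -229/99  =  - 2.31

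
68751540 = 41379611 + 27371929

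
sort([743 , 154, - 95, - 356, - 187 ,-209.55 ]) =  [ - 356,  -  209.55, - 187, - 95,154, 743]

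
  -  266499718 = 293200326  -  559700044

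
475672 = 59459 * 8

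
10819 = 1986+8833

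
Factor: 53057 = 17^1*3121^1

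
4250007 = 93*45699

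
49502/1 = 49502 = 49502.00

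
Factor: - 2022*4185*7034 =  - 59522200380 = - 2^2*3^4 * 5^1*31^1* 337^1*3517^1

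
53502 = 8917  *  6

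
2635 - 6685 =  - 4050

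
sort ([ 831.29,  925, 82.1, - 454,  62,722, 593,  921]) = [ - 454,  62,82.1, 593, 722,  831.29, 921, 925] 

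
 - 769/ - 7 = 109 +6/7 =109.86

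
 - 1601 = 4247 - 5848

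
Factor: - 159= - 3^1*53^1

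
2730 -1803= 927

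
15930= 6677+9253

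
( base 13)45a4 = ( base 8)23047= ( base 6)113115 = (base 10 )9767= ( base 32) 9H7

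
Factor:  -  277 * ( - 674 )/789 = 2^1 * 3^( - 1)*263^( - 1) * 277^1 * 337^1= 186698/789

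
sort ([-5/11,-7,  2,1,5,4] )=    [ - 7,-5/11,1,2,4 , 5]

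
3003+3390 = 6393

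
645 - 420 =225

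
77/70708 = 7/6428   =  0.00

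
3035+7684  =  10719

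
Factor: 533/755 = 5^(-1 )*13^1*41^1*151^ (-1)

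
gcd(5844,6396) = 12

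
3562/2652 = 137/102 = 1.34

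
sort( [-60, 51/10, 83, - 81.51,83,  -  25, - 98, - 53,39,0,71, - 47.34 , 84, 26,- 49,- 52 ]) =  [ - 98,-81.51, - 60, - 53  , - 52,-49, - 47.34, - 25, 0, 51/10,  26, 39, 71,  83 , 83,84 ] 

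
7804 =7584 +220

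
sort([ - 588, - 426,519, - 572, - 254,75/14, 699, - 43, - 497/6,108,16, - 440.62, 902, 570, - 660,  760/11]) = [ - 660,-588,  -  572,  -  440.62,-426,-254, - 497/6,-43  ,  75/14,16, 760/11,108 , 519, 570,699, 902]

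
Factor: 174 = 2^1 * 3^1*29^1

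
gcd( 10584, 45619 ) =49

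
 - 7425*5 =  - 37125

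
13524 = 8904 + 4620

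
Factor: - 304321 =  - 163^1*1867^1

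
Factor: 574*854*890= 436274440 =2^3*5^1*7^2*41^1*61^1 * 89^1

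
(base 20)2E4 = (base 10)1084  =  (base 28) 1ak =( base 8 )2074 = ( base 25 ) 1I9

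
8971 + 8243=17214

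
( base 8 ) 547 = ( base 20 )HJ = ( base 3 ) 111022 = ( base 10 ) 359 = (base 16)167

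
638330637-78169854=560160783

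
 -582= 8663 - 9245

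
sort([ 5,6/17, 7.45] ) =[6/17,5,7.45 ] 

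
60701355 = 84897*715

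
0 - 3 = -3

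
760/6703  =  760/6703 = 0.11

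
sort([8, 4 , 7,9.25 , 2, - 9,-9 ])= [-9, - 9, 2, 4,7,8,9.25]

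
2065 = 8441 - 6376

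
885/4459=885/4459=0.20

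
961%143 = 103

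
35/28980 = 1/828  =  0.00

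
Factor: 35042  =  2^1*7^1*2503^1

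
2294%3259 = 2294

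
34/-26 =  - 2 + 9/13 =- 1.31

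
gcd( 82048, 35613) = 1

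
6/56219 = 6/56219 = 0.00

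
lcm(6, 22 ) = 66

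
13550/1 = 13550 = 13550.00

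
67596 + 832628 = 900224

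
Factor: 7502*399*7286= 21809169228=   2^2 * 3^1*7^1*11^2*19^1*31^1*3643^1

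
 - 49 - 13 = - 62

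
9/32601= 3/10867 = 0.00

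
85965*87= 7478955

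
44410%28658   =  15752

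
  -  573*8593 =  - 4923789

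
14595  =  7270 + 7325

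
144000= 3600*40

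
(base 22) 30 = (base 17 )3f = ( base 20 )36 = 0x42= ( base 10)66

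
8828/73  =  8828/73 = 120.93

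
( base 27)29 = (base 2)111111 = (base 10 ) 63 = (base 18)39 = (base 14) 47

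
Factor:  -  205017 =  - 3^1 * 37^1*1847^1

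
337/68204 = 337/68204 = 0.00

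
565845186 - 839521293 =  - 273676107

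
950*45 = 42750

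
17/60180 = 1/3540=0.00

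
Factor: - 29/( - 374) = 2^ ( - 1)*11^( - 1) * 17^ ( - 1 )*29^1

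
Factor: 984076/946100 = 5^( - 2)*157^1 * 1567^1 * 9461^ ( - 1)  =  246019/236525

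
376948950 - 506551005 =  - 129602055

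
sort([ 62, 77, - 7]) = [ - 7, 62, 77]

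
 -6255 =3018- 9273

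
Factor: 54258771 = 3^1*7^1*23^1*112337^1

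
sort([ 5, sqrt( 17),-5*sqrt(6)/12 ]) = [ - 5*sqrt(6) /12, sqrt(17 ), 5 ] 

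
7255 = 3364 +3891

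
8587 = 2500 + 6087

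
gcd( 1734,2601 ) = 867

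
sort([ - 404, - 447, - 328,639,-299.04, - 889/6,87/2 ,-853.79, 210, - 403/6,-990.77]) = [ - 990.77, - 853.79,-447, - 404,-328, - 299.04, - 889/6, - 403/6,87/2,210,639 ] 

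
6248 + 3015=9263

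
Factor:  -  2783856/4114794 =-463976/685799 = -2^3*59^1* 79^( - 1)*983^1*8681^ ( - 1) 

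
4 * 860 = 3440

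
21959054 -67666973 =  - 45707919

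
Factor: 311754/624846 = 233^1*467^(  -  1)   =  233/467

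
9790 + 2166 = 11956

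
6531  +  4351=10882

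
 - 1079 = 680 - 1759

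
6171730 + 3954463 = 10126193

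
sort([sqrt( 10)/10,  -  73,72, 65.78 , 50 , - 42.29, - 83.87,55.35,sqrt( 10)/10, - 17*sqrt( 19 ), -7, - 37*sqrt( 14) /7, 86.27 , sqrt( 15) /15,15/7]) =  [ - 83.87, - 17*sqrt( 19 ),  -  73, - 42.29, - 37*sqrt(14)/7, - 7,sqrt( 15)/15,sqrt( 10) /10, sqrt( 10)/10,15/7,50 , 55.35, 65.78,72,86.27 ]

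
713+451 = 1164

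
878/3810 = 439/1905 = 0.23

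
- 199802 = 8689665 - 8889467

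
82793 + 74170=156963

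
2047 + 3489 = 5536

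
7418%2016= 1370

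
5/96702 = 5/96702 = 0.00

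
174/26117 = 174/26117  =  0.01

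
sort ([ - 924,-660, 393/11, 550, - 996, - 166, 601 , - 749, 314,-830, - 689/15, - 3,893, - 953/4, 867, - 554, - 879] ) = [ - 996, - 924, - 879, - 830,-749, - 660, - 554, - 953/4, - 166,-689/15, - 3, 393/11,  314,550, 601 , 867, 893 ]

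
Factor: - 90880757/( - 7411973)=11^1*2131^1 *3877^1*7411973^( - 1)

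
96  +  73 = 169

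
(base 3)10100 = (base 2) 1011010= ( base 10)90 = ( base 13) 6C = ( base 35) 2k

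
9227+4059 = 13286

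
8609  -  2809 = 5800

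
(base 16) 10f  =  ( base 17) FG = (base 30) 91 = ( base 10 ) 271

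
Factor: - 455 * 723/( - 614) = 328965/614 = 2^( - 1)*3^1 * 5^1 * 7^1 * 13^1 * 241^1*307^ ( - 1 )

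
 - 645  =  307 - 952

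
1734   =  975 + 759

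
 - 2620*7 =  - 18340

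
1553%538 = 477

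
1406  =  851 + 555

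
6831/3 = 2277 =2277.00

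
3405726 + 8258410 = 11664136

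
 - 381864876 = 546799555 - 928664431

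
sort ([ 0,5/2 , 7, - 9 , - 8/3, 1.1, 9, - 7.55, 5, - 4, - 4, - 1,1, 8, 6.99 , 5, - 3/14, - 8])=[ -9, - 8, - 7.55, - 4, - 4,-8/3, - 1, - 3/14, 0,1,  1.1,5/2, 5, 5,6.99,7, 8,9] 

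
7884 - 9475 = - 1591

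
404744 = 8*50593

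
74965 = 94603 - 19638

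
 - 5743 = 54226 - 59969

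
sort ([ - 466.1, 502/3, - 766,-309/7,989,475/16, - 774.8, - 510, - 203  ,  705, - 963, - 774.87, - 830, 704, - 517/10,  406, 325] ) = [  -  963 , - 830, - 774.87, - 774.8,  -  766, - 510, - 466.1,- 203, - 517/10, - 309/7,475/16, 502/3,325, 406,704,705, 989 ]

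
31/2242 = 31/2242 = 0.01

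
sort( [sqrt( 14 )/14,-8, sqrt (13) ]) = [ - 8,sqrt(14)/14, sqrt(13 ) ]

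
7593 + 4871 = 12464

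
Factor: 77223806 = 2^1*11^1*167^1*21019^1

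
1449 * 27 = 39123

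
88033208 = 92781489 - 4748281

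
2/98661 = 2/98661 = 0.00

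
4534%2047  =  440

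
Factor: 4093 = 4093^1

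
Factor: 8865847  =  8865847^1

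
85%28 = 1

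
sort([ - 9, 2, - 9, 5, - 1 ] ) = [ - 9, - 9, - 1, 2,5]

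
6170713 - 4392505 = 1778208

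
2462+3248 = 5710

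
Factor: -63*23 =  - 3^2 * 7^1*23^1 = - 1449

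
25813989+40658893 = 66472882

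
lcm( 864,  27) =864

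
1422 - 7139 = -5717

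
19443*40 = 777720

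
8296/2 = 4148 = 4148.00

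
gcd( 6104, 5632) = 8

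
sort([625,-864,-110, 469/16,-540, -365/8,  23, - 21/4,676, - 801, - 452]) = [ - 864 , - 801, - 540, - 452,-110,  -  365/8 ,-21/4, 23, 469/16 , 625, 676 ]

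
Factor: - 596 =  - 2^2*149^1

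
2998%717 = 130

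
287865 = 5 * 57573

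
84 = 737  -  653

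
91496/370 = 247+53/185 = 247.29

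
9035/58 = 155 + 45/58  =  155.78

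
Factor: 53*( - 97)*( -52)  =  267332  =  2^2*13^1*53^1*  97^1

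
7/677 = 7/677 = 0.01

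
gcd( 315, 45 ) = 45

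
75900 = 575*132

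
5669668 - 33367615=-27697947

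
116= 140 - 24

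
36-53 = -17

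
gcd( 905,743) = 1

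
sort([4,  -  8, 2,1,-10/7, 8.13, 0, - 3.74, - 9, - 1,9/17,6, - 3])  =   [  -  9, - 8, - 3.74, - 3, - 10/7, - 1, 0,  9/17,1, 2,4 , 6 , 8.13]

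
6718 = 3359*2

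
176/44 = 4 = 4.00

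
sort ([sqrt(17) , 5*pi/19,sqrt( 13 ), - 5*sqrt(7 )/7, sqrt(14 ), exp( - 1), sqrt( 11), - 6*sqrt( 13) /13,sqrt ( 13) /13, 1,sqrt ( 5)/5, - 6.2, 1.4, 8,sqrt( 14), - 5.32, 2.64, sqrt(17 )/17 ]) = [  -  6.2,  -  5.32,-5*sqrt(7 ) /7, - 6*sqrt(13)/13,sqrt( 17 )/17, sqrt( 13) /13,exp( - 1), sqrt (5 ) /5,5*pi/19, 1 , 1.4,2.64, sqrt( 11 ),sqrt( 13), sqrt( 14 ), sqrt(14 ),sqrt( 17 ), 8]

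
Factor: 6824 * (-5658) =-38610192 =- 2^4*3^1 * 23^1*41^1*853^1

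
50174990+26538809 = 76713799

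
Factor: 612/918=2/3 = 2^1*3^( -1)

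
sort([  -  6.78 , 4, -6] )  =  [  -  6.78, - 6,4]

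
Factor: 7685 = 5^1*29^1*53^1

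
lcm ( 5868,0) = 0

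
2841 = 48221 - 45380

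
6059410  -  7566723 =- 1507313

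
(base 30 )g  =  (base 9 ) 17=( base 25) g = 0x10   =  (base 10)16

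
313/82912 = 313/82912 = 0.00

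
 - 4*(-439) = 1756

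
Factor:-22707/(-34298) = 2^( - 1 )*3^3*11^( - 1) * 29^2 *1559^( - 1)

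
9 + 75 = 84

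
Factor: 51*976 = 49776 = 2^4*3^1 * 17^1*61^1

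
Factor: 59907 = 3^1*19^1*1051^1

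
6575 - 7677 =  - 1102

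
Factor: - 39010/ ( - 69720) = 47/84 = 2^ ( -2 )*3^( - 1)*7^(-1) * 47^1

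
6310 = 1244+5066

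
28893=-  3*( - 9631)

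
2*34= 68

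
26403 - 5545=20858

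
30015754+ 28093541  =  58109295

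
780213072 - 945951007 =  -165737935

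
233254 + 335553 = 568807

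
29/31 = 29/31 = 0.94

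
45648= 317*144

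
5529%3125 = 2404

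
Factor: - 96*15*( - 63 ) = 2^5* 3^4*5^1*7^1 = 90720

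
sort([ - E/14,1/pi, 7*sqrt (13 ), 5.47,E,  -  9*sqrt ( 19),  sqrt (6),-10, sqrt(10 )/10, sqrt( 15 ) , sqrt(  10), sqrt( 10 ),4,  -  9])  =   [ - 9*sqrt(19), -10, - 9, - E/14,sqrt( 10)/10, 1/pi, sqrt( 6 ),  E, sqrt(10),sqrt( 10 ),sqrt (15 )  ,  4, 5.47, 7*sqrt(13)]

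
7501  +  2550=10051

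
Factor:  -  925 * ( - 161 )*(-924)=-137606700=-2^2 * 3^1*5^2*7^2*11^1*23^1 *37^1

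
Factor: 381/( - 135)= - 3^(-2)*5^ ( - 1)*127^1 = - 127/45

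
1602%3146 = 1602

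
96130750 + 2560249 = 98690999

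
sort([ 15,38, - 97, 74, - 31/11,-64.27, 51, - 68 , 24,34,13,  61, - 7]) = [ - 97, - 68,  -  64.27, - 7, - 31/11, 13,15,24,34, 38,51,61, 74]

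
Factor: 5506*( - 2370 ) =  - 13049220 = - 2^2 *3^1 * 5^1*79^1*2753^1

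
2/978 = 1/489 = 0.00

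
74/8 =37/4 =9.25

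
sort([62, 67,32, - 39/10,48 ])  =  [-39/10 , 32,48, 62,67]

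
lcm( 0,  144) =0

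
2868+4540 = 7408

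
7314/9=2438/3 = 812.67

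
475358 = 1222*389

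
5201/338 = 15 + 131/338 = 15.39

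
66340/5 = 13268=13268.00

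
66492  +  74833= 141325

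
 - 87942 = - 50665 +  - 37277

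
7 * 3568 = 24976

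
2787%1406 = 1381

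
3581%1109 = 254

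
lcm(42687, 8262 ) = 256122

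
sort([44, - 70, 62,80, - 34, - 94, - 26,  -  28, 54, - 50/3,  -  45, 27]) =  [ - 94, - 70, - 45, - 34, - 28, - 26, - 50/3 , 27, 44,54,  62, 80]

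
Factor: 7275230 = 2^1 * 5^1*29^1 *25087^1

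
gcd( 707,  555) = 1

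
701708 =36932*19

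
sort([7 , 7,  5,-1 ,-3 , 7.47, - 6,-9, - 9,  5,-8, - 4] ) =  [ - 9,-9,  -  8, -6, - 4, - 3,-1,5,  5,7, 7, 7.47]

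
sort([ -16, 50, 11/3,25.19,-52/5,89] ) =[-16, - 52/5,11/3, 25.19, 50,89]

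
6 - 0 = 6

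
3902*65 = 253630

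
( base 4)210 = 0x24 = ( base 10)36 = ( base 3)1100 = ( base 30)16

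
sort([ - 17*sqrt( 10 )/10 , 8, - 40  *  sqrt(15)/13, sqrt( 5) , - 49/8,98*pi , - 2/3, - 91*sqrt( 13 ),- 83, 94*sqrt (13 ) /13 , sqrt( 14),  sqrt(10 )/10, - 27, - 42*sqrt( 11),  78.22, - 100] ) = [-91*sqrt(13 ) ,  -  42*sqrt( 11) , - 100,  -  83, -27 ,-40*sqrt(15) /13,- 49/8,  -  17*sqrt( 10)/10,-2/3,sqrt(10 ) /10,sqrt(5), sqrt( 14 ), 8,94*  sqrt( 13 ) /13, 78.22 , 98* pi] 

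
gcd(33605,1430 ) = 715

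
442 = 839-397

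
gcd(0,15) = 15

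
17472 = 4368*4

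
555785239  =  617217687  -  61432448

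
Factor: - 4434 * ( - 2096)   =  9293664 = 2^5 *3^1*131^1*739^1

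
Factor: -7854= - 2^1*3^1*7^1*11^1 * 17^1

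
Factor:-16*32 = -2^9 = - 512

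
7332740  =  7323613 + 9127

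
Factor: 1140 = 2^2 * 3^1*5^1*19^1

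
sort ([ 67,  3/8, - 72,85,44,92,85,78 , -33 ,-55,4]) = [ - 72, - 55,-33,3/8, 4, 44,67, 78,85,85,92 ] 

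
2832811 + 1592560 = 4425371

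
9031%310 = 41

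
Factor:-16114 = - 2^1*7^1*1151^1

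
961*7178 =6898058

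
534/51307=534/51307 = 0.01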